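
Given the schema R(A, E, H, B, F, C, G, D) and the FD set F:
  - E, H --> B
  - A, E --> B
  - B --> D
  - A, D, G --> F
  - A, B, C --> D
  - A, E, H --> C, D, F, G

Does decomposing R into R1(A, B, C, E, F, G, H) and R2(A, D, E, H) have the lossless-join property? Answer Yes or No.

The shared attributes are {A, E, H} and {A, E, H}⁺ = {A, B, C, D, E, F, G, H}.
Since R1 ⊆ {A, B, C, D, E, F, G, H}, the intersection is a superkey of R1; the decomposition is lossless.

Yes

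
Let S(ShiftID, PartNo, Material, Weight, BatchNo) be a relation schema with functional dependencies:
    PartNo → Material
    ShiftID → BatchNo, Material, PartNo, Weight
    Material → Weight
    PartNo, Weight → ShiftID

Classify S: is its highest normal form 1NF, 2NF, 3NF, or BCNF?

2NF

Candidate keys: {PartNo}, {ShiftID}. Prime attributes: {PartNo, ShiftID}.
Material → Weight: {Material}⁺ = {Material, Weight}, which is not all of the attributes, so the left side is not a superkey — BCNF is violated.
Material → Weight determines the non-prime attribute {Weight} from a non-superkey — 3NF is violated.
Every candidate key is a single attribute, so no partial dependency is possible; 2NF holds.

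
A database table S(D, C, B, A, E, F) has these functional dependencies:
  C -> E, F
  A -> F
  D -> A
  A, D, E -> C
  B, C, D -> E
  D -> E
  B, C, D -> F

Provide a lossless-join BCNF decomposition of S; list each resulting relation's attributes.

Candidate key of the original relation: {B, D}.
In {A, B, C, D, E, F}, {C} is not a superkey ({C}⁺ restricted to this set is {C, E, F}), so split on C -> E, F into {C, E, F} and {A, B, C, D}.
{C, E, F} is in BCNF.
In {A, B, C, D}, {D} is not a superkey ({D}⁺ restricted to this set is {A, C, D}), so split on D -> A, C into {A, C, D} and {B, D}.
{A, C, D} is in BCNF.
{B, D} is in BCNF.

{A, C, D}; {B, D}; {C, E, F}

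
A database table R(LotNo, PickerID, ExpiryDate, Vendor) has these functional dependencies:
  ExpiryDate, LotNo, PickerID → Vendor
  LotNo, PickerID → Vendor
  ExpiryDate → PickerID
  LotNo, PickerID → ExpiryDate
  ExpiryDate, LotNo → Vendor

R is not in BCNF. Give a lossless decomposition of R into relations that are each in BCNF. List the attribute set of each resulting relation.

Candidate keys of the original relation: {ExpiryDate, LotNo}, {LotNo, PickerID}.
{ExpiryDate, LotNo, PickerID, Vendor}: {ExpiryDate} determines {ExpiryDate, PickerID} here but is not a superkey — split on ExpiryDate → PickerID, giving {ExpiryDate, PickerID} and {ExpiryDate, LotNo, Vendor}.
{ExpiryDate, PickerID}: every determinant is a superkey — BCNF.
{ExpiryDate, LotNo, Vendor}: every determinant is a superkey — BCNF.

{ExpiryDate, LotNo, Vendor}; {ExpiryDate, PickerID}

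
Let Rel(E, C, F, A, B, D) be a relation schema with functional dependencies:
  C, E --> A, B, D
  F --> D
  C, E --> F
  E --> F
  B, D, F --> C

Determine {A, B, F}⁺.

{A, B, C, D, F}

Start with {A, B, F}.
F --> D applies; add {D} → now {A, B, D, F}.
B, D, F --> C applies; add {C} → now {A, B, C, D, F}.
No further FD applies.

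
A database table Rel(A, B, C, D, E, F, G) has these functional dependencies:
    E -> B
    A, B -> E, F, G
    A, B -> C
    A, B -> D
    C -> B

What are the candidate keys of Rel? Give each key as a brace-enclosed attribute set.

{A} never appears on the right of any FD, so every key must include it.
{A, B} is a candidate key since {A, B}⁺ = {A, B, C, D, E, F, G} covers every attribute.
{A, C} is a candidate key since {A, C}⁺ = {A, B, C, D, E, F, G} covers every attribute.
{A, E} is a candidate key since {A, E}⁺ = {A, B, C, D, E, F, G} covers every attribute.
These are minimal and exhaustive — every other superkey contains one of them.

{A, B}, {A, C}, {A, E}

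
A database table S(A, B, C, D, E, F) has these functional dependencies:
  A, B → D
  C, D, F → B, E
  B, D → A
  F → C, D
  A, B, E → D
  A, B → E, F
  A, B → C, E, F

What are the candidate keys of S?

{A, B}, {B, D}, {F}

Closure of {F} is {A, B, C, D, E, F}, the whole schema; {F} is a candidate key.
Closure of {A, B} is {A, B, C, D, E, F}, the whole schema; {A, B} is a candidate key.
Closure of {B, D} is {A, B, C, D, E, F}, the whole schema; {B, D} is a candidate key.
These are minimal and exhaustive — every other superkey contains one of them.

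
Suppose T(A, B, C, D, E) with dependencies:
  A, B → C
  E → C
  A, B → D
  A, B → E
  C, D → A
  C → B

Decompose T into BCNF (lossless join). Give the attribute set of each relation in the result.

Candidate keys of the original relation: {A, B}, {A, C}, {A, E}, {C, D}, {D, E}.
{A, B, C, D, E}: {E} determines {B, C, E} here but is not a superkey — split on E → B, C, giving {B, C, E} and {A, D, E}.
{B, C, E}: {C} determines {B, C} here but is not a superkey — split on C → B, giving {B, C} and {C, E}.
{B, C} is in BCNF.
{C, E} is in BCNF.
{A, D, E} is in BCNF.

{A, D, E}; {B, C}; {C, E}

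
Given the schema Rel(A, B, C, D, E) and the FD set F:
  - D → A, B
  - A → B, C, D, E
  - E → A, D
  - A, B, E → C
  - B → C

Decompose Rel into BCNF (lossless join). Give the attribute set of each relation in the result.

{A, B, D, E}; {B, C}

Candidate keys of the original relation: {A}, {D}, {E}.
{A, B, C, D, E}: {B} determines {B, C} here but is not a superkey — split on B → C, giving {B, C} and {A, B, D, E}.
{B, C} is in BCNF.
{A, B, D, E} is in BCNF.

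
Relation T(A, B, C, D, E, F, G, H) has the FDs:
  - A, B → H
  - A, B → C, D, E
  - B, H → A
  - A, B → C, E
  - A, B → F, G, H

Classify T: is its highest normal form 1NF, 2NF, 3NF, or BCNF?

Candidate keys: {A, B}, {B, H}. Prime attributes: {A, B, H}.
Each dependency's left side is a superkey — BCNF holds.

BCNF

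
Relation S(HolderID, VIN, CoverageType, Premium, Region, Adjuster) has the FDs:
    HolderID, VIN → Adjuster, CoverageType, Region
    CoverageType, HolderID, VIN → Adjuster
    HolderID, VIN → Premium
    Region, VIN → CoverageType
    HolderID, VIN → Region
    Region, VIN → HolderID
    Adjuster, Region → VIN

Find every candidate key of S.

{Adjuster, Region}⁺ = {Adjuster, CoverageType, HolderID, Premium, Region, VIN}, which is every attribute, so {Adjuster, Region} is a candidate key.
{HolderID, VIN}⁺ = {Adjuster, CoverageType, HolderID, Premium, Region, VIN}, which is every attribute, so {HolderID, VIN} is a candidate key.
{Region, VIN}⁺ = {Adjuster, CoverageType, HolderID, Premium, Region, VIN}, which is every attribute, so {Region, VIN} is a candidate key.
No proper subset of any of these is a key, and no other minimal superkey exists.

{Adjuster, Region}, {HolderID, VIN}, {Region, VIN}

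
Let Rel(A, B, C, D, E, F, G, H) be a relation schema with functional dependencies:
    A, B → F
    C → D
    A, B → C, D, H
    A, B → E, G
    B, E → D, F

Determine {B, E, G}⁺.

{B, D, E, F, G}

Start with {B, E, G}.
B, E → D, F applies; add {D, F} → now {B, D, E, F, G}.
No further FD applies.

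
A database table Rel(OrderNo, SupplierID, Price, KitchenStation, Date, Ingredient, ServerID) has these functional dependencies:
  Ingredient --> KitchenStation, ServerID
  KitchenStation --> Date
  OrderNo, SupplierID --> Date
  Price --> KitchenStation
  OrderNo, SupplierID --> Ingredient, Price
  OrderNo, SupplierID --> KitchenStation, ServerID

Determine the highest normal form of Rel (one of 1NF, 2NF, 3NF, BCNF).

Candidate key: {OrderNo, SupplierID}. Prime attributes: {OrderNo, SupplierID}.
Ingredient --> KitchenStation, ServerID breaks BCNF: {Ingredient}⁺ = {Date, Ingredient, KitchenStation, ServerID}, so {Ingredient} is not a superkey.
Ingredient --> KitchenStation, ServerID determines the non-prime attributes {KitchenStation, ServerID} from a non-superkey — 3NF is violated.
No non-prime attribute depends on a proper subset of any candidate key, so 2NF holds.

2NF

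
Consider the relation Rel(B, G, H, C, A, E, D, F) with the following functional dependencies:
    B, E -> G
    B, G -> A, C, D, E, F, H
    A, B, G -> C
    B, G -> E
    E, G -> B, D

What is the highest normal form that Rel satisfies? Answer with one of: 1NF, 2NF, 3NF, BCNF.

Candidate keys: {B, E}, {B, G}, {E, G}. Prime attributes: {B, E, G}.
Each dependency's left side is a superkey — BCNF holds.

BCNF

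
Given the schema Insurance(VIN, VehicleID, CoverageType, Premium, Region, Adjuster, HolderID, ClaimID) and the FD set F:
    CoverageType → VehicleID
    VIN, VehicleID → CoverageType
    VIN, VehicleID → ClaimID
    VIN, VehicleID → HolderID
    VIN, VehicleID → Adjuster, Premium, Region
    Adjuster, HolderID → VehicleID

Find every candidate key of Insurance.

{Adjuster, HolderID, VIN}, {CoverageType, VIN}, {VIN, VehicleID}

Attributes never on any right-hand side: {VIN} — every candidate key must contain it.
{CoverageType, VIN}⁺ = {Adjuster, ClaimID, CoverageType, HolderID, Premium, Region, VIN, VehicleID}, which is every attribute, so {CoverageType, VIN} is a candidate key.
{VIN, VehicleID}⁺ = {Adjuster, ClaimID, CoverageType, HolderID, Premium, Region, VIN, VehicleID}, which is every attribute, so {VIN, VehicleID} is a candidate key.
{Adjuster, HolderID, VIN}⁺ = {Adjuster, ClaimID, CoverageType, HolderID, Premium, Region, VIN, VehicleID}, which is every attribute, so {Adjuster, HolderID, VIN} is a candidate key.
These are minimal and exhaustive — every other superkey contains one of them.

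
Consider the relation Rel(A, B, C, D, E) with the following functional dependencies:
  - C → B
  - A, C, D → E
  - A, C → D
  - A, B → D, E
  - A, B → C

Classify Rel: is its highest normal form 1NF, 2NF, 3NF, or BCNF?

Candidate keys: {A, B}, {A, C}. Prime attributes: {A, B, C}.
For C → B we have {C}⁺ = {B, C}; {C} is not a superkey, so BCNF fails.
Since {B} ⊆ prime attributes and every other non-superkey FD also has a prime right side, the schema is in 3NF.

3NF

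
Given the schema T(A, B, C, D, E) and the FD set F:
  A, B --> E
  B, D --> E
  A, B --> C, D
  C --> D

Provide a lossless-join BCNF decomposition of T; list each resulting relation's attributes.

{A, B, C}; {B, D, E}; {C, D}

Candidate key of the original relation: {A, B}.
In {A, B, C, D, E}, {B, D} is not a superkey ({B, D}⁺ restricted to this set is {B, D, E}), so split on B, D --> E into {B, D, E} and {A, B, C, D}.
{B, D, E} is in BCNF.
In {A, B, C, D}, {C} is not a superkey ({C}⁺ restricted to this set is {C, D}), so split on C --> D into {C, D} and {A, B, C}.
{C, D} is in BCNF.
{A, B, C} is in BCNF.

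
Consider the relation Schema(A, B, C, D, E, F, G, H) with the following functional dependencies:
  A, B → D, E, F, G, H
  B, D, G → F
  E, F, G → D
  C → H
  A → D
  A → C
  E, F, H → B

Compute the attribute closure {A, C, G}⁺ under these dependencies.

Start with {A, C, G}.
C → H applies; add {H} → now {A, C, G, H}.
A → D applies; add {D} → now {A, C, D, G, H}.
No further FD applies.

{A, C, D, G, H}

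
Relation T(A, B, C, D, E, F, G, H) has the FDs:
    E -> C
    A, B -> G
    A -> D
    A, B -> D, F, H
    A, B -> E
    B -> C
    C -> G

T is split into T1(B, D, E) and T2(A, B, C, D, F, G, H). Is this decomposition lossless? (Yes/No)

No

The shared attributes are {B, D} and {B, D}⁺ = {B, C, D, G}.
Neither T1 nor T2 is contained in that closure, so the decomposition is lossy.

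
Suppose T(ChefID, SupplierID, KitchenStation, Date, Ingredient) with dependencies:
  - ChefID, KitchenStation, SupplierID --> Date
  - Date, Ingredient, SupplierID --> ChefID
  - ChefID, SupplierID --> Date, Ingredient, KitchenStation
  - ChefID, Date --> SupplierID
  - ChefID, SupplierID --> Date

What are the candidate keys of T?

{ChefID, Date}, {ChefID, SupplierID}, {Date, Ingredient, SupplierID}

Closure of {ChefID, Date} is {ChefID, Date, Ingredient, KitchenStation, SupplierID}, the whole schema; {ChefID, Date} is a candidate key.
Closure of {ChefID, SupplierID} is {ChefID, Date, Ingredient, KitchenStation, SupplierID}, the whole schema; {ChefID, SupplierID} is a candidate key.
Closure of {Date, Ingredient, SupplierID} is {ChefID, Date, Ingredient, KitchenStation, SupplierID}, the whole schema; {Date, Ingredient, SupplierID} is a candidate key.
No proper subset of any of these is a key, and no other minimal superkey exists.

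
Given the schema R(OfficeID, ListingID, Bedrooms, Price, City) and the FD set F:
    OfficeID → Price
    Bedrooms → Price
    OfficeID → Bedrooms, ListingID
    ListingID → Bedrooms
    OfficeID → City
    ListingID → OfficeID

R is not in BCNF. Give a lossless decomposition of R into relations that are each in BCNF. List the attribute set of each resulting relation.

{Bedrooms, City, ListingID, OfficeID}; {Bedrooms, Price}

Candidate keys of the original relation: {ListingID}, {OfficeID}.
In {Bedrooms, City, ListingID, OfficeID, Price}, {Bedrooms} is not a superkey ({Bedrooms}⁺ restricted to this set is {Bedrooms, Price}), so split on Bedrooms → Price into {Bedrooms, Price} and {Bedrooms, City, ListingID, OfficeID}.
{Bedrooms, Price} has no BCNF violation.
{Bedrooms, City, ListingID, OfficeID} has no BCNF violation.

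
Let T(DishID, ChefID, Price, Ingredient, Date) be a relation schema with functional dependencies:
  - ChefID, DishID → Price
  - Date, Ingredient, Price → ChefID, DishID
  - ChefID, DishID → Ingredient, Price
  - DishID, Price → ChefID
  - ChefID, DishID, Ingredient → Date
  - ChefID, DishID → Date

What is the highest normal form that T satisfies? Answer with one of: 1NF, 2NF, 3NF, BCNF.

Candidate keys: {ChefID, DishID}, {Date, Ingredient, Price}, {DishID, Price}. Prime attributes: {ChefID, Date, DishID, Ingredient, Price}.
The left-hand side of every FD is a superkey, so BCNF is satisfied.

BCNF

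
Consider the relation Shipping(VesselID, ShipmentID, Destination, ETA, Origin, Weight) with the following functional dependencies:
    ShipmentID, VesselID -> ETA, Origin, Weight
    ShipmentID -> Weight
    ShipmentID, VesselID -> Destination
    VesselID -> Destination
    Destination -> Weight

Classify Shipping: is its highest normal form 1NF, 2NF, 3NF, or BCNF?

1NF

Candidate key: {ShipmentID, VesselID}. Prime attributes: {ShipmentID, VesselID}.
ShipmentID -> Weight breaks BCNF: {ShipmentID}⁺ = {ShipmentID, Weight}, so {ShipmentID} is not a superkey.
ShipmentID -> Weight has non-prime {Weight} on the right and a non-superkey on the left, so 3NF fails.
{ShipmentID} is a proper subset of the key {ShipmentID, VesselID}, and {ShipmentID}⁺ contains the non-prime attribute {Weight} — a partial dependency, so 2NF is violated.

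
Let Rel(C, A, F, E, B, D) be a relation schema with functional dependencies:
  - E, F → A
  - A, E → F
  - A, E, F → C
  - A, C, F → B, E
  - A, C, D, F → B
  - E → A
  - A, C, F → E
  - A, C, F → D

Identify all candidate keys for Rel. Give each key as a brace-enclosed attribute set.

{E} is a candidate key since {E}⁺ = {A, B, C, D, E, F} covers every attribute.
{A, C, F} is a candidate key since {A, C, F}⁺ = {A, B, C, D, E, F} covers every attribute.
These are minimal and exhaustive — every other superkey contains one of them.

{A, C, F}, {E}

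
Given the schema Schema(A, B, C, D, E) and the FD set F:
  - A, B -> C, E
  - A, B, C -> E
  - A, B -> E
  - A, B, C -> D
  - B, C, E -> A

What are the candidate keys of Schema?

{B} never appears on the right of any FD, so every key must include it.
Closure of {A, B} is {A, B, C, D, E}, the whole schema; {A, B} is a candidate key.
Closure of {B, C, E} is {A, B, C, D, E}, the whole schema; {B, C, E} is a candidate key.
These are minimal and exhaustive — every other superkey contains one of them.

{A, B}, {B, C, E}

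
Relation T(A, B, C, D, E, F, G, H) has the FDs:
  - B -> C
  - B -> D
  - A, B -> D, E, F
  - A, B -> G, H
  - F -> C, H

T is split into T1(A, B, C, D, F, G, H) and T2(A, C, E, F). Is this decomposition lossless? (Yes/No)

No

T1 ∩ T2 = {A, C, F}; its closure under F is {A, C, F, H}.
Neither T1 nor T2 is contained in that closure, so the decomposition is lossy.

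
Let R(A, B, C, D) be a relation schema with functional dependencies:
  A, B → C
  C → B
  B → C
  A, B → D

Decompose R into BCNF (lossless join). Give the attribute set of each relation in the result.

Candidate keys of the original relation: {A, B}, {A, C}.
{A, B, C, D}: {C} determines {B, C} here but is not a superkey — split on C → B, giving {B, C} and {A, C, D}.
{B, C} has no BCNF violation.
{A, C, D} has no BCNF violation.

{A, C, D}; {B, C}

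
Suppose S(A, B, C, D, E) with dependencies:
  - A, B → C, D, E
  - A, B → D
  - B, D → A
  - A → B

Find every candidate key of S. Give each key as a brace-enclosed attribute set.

{A} is a candidate key since {A}⁺ = {A, B, C, D, E} covers every attribute.
{B, D} is a candidate key since {B, D}⁺ = {A, B, C, D, E} covers every attribute.
Any other superkey properly contains one of these, so there are no further candidate keys.

{A}, {B, D}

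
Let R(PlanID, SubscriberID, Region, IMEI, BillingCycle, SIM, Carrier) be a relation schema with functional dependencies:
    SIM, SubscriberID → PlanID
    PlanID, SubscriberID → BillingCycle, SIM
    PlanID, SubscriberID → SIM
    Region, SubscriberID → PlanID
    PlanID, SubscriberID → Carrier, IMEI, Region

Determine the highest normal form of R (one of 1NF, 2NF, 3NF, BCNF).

BCNF

Candidate keys: {PlanID, SubscriberID}, {Region, SubscriberID}, {SIM, SubscriberID}. Prime attributes: {PlanID, Region, SIM, SubscriberID}.
Every FD has a superkey on the left, so the relation is in BCNF.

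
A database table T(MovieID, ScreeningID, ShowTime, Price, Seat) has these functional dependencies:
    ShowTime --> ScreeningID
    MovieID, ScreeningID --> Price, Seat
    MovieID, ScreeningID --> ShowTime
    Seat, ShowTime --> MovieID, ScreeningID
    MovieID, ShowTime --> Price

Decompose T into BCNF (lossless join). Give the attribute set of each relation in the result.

{MovieID, Price, Seat, ShowTime}; {ScreeningID, ShowTime}

Candidate keys of the original relation: {MovieID, ScreeningID}, {MovieID, ShowTime}, {Seat, ShowTime}.
{MovieID, Price, ScreeningID, Seat, ShowTime}: {ShowTime} determines {ScreeningID, ShowTime} here but is not a superkey — split on ShowTime --> ScreeningID, giving {ScreeningID, ShowTime} and {MovieID, Price, Seat, ShowTime}.
{ScreeningID, ShowTime} has no BCNF violation.
{MovieID, Price, Seat, ShowTime} has no BCNF violation.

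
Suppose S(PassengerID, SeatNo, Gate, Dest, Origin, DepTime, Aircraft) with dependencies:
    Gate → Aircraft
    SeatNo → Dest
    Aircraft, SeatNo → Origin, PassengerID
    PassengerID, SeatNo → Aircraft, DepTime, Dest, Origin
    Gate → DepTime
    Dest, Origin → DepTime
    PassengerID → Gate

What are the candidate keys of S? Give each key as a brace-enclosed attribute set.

Attributes never on any right-hand side: {SeatNo} — every candidate key must contain it.
Closure of {Aircraft, SeatNo} is {Aircraft, DepTime, Dest, Gate, Origin, PassengerID, SeatNo}, the whole schema; {Aircraft, SeatNo} is a candidate key.
Closure of {Gate, SeatNo} is {Aircraft, DepTime, Dest, Gate, Origin, PassengerID, SeatNo}, the whole schema; {Gate, SeatNo} is a candidate key.
Closure of {PassengerID, SeatNo} is {Aircraft, DepTime, Dest, Gate, Origin, PassengerID, SeatNo}, the whole schema; {PassengerID, SeatNo} is a candidate key.
No proper subset of any of these is a key, and no other minimal superkey exists.

{Aircraft, SeatNo}, {Gate, SeatNo}, {PassengerID, SeatNo}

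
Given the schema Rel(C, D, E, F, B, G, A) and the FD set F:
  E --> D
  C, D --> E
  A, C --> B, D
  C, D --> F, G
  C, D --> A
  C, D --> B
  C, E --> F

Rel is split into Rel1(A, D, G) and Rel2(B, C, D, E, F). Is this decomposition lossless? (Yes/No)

No

The shared attributes are {D} and {D}⁺ = {D}.
The closure covers neither Rel1 nor Rel2 entirely; the join is not lossless.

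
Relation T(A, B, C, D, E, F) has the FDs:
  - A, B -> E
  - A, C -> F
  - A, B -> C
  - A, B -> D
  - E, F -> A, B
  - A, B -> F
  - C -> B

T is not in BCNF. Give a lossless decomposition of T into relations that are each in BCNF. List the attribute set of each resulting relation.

{A, C, D, E, F}; {B, C}

Candidate keys of the original relation: {A, B}, {A, C}, {E, F}.
Within {A, B, C, D, E, F}: {C}⁺ ∩ {A, B, C, D, E, F} = {B, C}, not the whole set, so C -> B violates BCNF; decompose into {B, C} and {A, C, D, E, F}.
{B, C} has no BCNF violation.
{A, C, D, E, F} has no BCNF violation.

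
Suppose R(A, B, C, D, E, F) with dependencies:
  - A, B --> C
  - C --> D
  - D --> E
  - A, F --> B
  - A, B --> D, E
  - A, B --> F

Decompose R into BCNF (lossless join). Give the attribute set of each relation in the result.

Candidate keys of the original relation: {A, B}, {A, F}.
{A, B, C, D, E, F}: {C} determines {C, D, E} here but is not a superkey — split on C --> D, E, giving {C, D, E} and {A, B, C, F}.
{C, D, E}: {D} determines {D, E} here but is not a superkey — split on D --> E, giving {D, E} and {C, D}.
{D, E} has no BCNF violation.
{C, D} has no BCNF violation.
{A, B, C, F} has no BCNF violation.

{A, B, C, F}; {C, D}; {D, E}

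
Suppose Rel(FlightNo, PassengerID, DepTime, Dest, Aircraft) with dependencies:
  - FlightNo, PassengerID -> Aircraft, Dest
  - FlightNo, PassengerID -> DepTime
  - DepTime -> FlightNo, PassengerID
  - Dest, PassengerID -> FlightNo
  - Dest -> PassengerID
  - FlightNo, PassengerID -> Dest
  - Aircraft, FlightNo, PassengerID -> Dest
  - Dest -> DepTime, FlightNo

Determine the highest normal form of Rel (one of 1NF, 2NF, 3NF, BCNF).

BCNF

Candidate keys: {DepTime}, {Dest}, {FlightNo, PassengerID}. Prime attributes: {DepTime, Dest, FlightNo, PassengerID}.
The left-hand side of every FD is a superkey, so BCNF is satisfied.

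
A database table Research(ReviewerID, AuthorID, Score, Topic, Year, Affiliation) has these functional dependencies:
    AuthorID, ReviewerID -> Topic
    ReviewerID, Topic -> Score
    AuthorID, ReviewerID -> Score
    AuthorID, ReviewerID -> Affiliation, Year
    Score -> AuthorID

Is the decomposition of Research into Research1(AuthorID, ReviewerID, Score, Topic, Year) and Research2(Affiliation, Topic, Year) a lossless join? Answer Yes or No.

No

Research1 ∩ Research2 = {Topic, Year}; its closure under F is {Topic, Year}.
The closure covers neither Research1 nor Research2 entirely; the join is not lossless.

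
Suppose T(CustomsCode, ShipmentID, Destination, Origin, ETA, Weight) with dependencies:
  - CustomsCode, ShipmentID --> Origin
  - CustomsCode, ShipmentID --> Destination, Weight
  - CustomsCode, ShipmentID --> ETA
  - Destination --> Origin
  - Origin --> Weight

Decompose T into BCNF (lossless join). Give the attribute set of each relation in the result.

Candidate key of the original relation: {CustomsCode, ShipmentID}.
{CustomsCode, Destination, ETA, Origin, ShipmentID, Weight}: {Destination} determines {Destination, Origin, Weight} here but is not a superkey — split on Destination --> Origin, Weight, giving {Destination, Origin, Weight} and {CustomsCode, Destination, ETA, ShipmentID}.
{Destination, Origin, Weight}: {Origin} determines {Origin, Weight} here but is not a superkey — split on Origin --> Weight, giving {Origin, Weight} and {Destination, Origin}.
{Origin, Weight} has no BCNF violation.
{Destination, Origin} has no BCNF violation.
{CustomsCode, Destination, ETA, ShipmentID} has no BCNF violation.

{CustomsCode, Destination, ETA, ShipmentID}; {Destination, Origin}; {Origin, Weight}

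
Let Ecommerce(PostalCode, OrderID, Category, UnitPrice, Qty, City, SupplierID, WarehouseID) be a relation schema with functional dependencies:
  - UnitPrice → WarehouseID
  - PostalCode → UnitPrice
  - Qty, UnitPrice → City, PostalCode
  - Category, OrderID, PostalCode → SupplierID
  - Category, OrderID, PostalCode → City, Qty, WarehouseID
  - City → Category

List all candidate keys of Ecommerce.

No FD produces {OrderID}, so it must be in every candidate key.
{Category, OrderID, PostalCode}⁺ = {Category, City, OrderID, PostalCode, Qty, SupplierID, UnitPrice, WarehouseID}, which is every attribute, so {Category, OrderID, PostalCode} is a candidate key.
{City, OrderID, PostalCode}⁺ = {Category, City, OrderID, PostalCode, Qty, SupplierID, UnitPrice, WarehouseID}, which is every attribute, so {City, OrderID, PostalCode} is a candidate key.
{OrderID, PostalCode, Qty}⁺ = {Category, City, OrderID, PostalCode, Qty, SupplierID, UnitPrice, WarehouseID}, which is every attribute, so {OrderID, PostalCode, Qty} is a candidate key.
{OrderID, Qty, UnitPrice}⁺ = {Category, City, OrderID, PostalCode, Qty, SupplierID, UnitPrice, WarehouseID}, which is every attribute, so {OrderID, Qty, UnitPrice} is a candidate key.
Any other superkey properly contains one of these, so there are no further candidate keys.

{Category, OrderID, PostalCode}, {City, OrderID, PostalCode}, {OrderID, PostalCode, Qty}, {OrderID, Qty, UnitPrice}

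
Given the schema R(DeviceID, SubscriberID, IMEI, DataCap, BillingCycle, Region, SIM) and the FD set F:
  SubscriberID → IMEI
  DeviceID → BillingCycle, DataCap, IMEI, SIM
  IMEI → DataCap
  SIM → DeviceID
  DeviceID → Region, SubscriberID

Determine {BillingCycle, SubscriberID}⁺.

{BillingCycle, DataCap, IMEI, SubscriberID}

Start with {BillingCycle, SubscriberID}.
SubscriberID → IMEI applies; add {IMEI} → now {BillingCycle, IMEI, SubscriberID}.
IMEI → DataCap applies; add {DataCap} → now {BillingCycle, DataCap, IMEI, SubscriberID}.
No further FD applies.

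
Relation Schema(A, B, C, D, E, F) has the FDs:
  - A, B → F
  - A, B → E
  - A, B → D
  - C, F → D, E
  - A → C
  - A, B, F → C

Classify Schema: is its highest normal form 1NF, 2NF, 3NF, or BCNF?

Candidate key: {A, B}. Prime attributes: {A, B}.
C, F → D, E: {C, F}⁺ = {C, D, E, F}, which is not all of the attributes, so the left side is not a superkey — BCNF is violated.
C, F → D, E determines the non-prime attributes {D, E} from a non-superkey — 3NF is violated.
{A} is a proper subset of the key {A, B}, and {A}⁺ contains the non-prime attribute {C} — a partial dependency, so 2NF is violated.

1NF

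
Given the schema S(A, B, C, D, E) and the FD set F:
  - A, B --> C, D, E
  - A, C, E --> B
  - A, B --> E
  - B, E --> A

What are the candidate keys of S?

{A, B}, {A, C, E}, {B, E}

{A, B} is a candidate key since {A, B}⁺ = {A, B, C, D, E} covers every attribute.
{B, E} is a candidate key since {B, E}⁺ = {A, B, C, D, E} covers every attribute.
{A, C, E} is a candidate key since {A, C, E}⁺ = {A, B, C, D, E} covers every attribute.
Any other superkey properly contains one of these, so there are no further candidate keys.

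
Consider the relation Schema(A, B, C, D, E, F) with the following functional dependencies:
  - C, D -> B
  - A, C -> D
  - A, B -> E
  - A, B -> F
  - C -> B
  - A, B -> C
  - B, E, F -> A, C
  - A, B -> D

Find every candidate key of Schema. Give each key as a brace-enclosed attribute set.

{A, B}⁺ = {A, B, C, D, E, F} — all of the relation — so {A, B} is a candidate key.
{A, C}⁺ = {A, B, C, D, E, F} — all of the relation — so {A, C} is a candidate key.
{B, E, F}⁺ = {A, B, C, D, E, F} — all of the relation — so {B, E, F} is a candidate key.
{C, E, F}⁺ = {A, B, C, D, E, F} — all of the relation — so {C, E, F} is a candidate key.
These are minimal and exhaustive — every other superkey contains one of them.

{A, B}, {A, C}, {B, E, F}, {C, E, F}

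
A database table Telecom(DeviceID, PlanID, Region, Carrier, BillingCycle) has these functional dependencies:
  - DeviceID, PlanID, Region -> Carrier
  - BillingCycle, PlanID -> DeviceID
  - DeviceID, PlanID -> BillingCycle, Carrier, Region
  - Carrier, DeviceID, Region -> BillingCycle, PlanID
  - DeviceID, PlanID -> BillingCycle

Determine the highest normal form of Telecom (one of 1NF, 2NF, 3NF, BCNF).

BCNF

Candidate keys: {BillingCycle, PlanID}, {Carrier, DeviceID, Region}, {DeviceID, PlanID}. Prime attributes: {BillingCycle, Carrier, DeviceID, PlanID, Region}.
The left-hand side of every FD is a superkey, so BCNF is satisfied.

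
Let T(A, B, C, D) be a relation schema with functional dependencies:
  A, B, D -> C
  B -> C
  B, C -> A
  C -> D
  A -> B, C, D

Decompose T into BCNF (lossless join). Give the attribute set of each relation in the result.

{A, B, C}; {C, D}

Candidate keys of the original relation: {A}, {B}.
Within {A, B, C, D}: {C}⁺ ∩ {A, B, C, D} = {C, D}, not the whole set, so C -> D violates BCNF; decompose into {C, D} and {A, B, C}.
{C, D} is in BCNF.
{A, B, C} is in BCNF.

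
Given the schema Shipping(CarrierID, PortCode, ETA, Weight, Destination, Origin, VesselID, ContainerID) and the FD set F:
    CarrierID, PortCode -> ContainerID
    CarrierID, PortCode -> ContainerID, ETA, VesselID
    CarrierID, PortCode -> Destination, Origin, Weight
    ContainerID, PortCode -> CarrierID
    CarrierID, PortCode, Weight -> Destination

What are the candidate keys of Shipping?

{PortCode} never appears on the right of any FD, so every key must include it.
{CarrierID, PortCode}⁺ = {CarrierID, ContainerID, Destination, ETA, Origin, PortCode, VesselID, Weight}, which is every attribute, so {CarrierID, PortCode} is a candidate key.
{ContainerID, PortCode}⁺ = {CarrierID, ContainerID, Destination, ETA, Origin, PortCode, VesselID, Weight}, which is every attribute, so {ContainerID, PortCode} is a candidate key.
No proper subset of any of these is a key, and no other minimal superkey exists.

{CarrierID, PortCode}, {ContainerID, PortCode}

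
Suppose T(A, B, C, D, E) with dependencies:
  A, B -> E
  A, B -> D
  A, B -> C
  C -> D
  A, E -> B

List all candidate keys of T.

No FD produces {A}, so it must be in every candidate key.
{A, B} is a candidate key since {A, B}⁺ = {A, B, C, D, E} covers every attribute.
{A, E} is a candidate key since {A, E}⁺ = {A, B, C, D, E} covers every attribute.
These are minimal and exhaustive — every other superkey contains one of them.

{A, B}, {A, E}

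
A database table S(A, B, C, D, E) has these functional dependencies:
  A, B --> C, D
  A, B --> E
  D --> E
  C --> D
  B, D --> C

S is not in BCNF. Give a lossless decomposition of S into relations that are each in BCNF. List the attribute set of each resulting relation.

{A, B, C}; {C, D}; {D, E}

Candidate key of the original relation: {A, B}.
In {A, B, C, D, E}, {D} is not a superkey ({D}⁺ restricted to this set is {D, E}), so split on D --> E into {D, E} and {A, B, C, D}.
{D, E} has no BCNF violation.
In {A, B, C, D}, {C} is not a superkey ({C}⁺ restricted to this set is {C, D}), so split on C --> D into {C, D} and {A, B, C}.
{C, D} has no BCNF violation.
{A, B, C} has no BCNF violation.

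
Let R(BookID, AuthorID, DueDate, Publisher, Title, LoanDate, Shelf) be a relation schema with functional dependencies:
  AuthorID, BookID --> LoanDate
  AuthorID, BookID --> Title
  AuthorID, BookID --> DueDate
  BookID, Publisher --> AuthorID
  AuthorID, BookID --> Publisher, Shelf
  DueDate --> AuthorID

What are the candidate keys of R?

No FD produces {BookID}, so it must be in every candidate key.
{AuthorID, BookID}⁺ = {AuthorID, BookID, DueDate, LoanDate, Publisher, Shelf, Title}, which is every attribute, so {AuthorID, BookID} is a candidate key.
{BookID, DueDate}⁺ = {AuthorID, BookID, DueDate, LoanDate, Publisher, Shelf, Title}, which is every attribute, so {BookID, DueDate} is a candidate key.
{BookID, Publisher}⁺ = {AuthorID, BookID, DueDate, LoanDate, Publisher, Shelf, Title}, which is every attribute, so {BookID, Publisher} is a candidate key.
Any other superkey properly contains one of these, so there are no further candidate keys.

{AuthorID, BookID}, {BookID, DueDate}, {BookID, Publisher}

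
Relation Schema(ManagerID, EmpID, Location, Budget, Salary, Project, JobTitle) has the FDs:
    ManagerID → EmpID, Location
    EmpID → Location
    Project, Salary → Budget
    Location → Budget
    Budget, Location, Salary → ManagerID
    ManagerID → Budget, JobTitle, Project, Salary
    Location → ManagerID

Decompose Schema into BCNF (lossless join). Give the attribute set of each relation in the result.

Candidate keys of the original relation: {EmpID}, {Location}, {ManagerID}.
{Budget, EmpID, JobTitle, Location, ManagerID, Project, Salary}: {Project, Salary} determines {Budget, Project, Salary} here but is not a superkey — split on Project, Salary → Budget, giving {Budget, Project, Salary} and {EmpID, JobTitle, Location, ManagerID, Project, Salary}.
{Budget, Project, Salary} has no BCNF violation.
{EmpID, JobTitle, Location, ManagerID, Project, Salary} has no BCNF violation.

{Budget, Project, Salary}; {EmpID, JobTitle, Location, ManagerID, Project, Salary}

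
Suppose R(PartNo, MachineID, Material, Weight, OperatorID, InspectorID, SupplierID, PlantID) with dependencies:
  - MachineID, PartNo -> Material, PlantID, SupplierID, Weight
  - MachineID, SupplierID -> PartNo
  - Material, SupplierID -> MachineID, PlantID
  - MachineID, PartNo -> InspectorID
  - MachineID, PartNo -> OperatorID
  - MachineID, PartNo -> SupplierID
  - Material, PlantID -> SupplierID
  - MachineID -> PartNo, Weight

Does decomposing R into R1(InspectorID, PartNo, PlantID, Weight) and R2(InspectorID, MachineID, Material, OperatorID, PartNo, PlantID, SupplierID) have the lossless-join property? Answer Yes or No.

The shared attributes are {InspectorID, PartNo, PlantID} and {InspectorID, PartNo, PlantID}⁺ = {InspectorID, PartNo, PlantID}.
R1 ⊄ {InspectorID, PartNo, PlantID} and R2 ⊄ {InspectorID, PartNo, PlantID}, so the split is lossy.

No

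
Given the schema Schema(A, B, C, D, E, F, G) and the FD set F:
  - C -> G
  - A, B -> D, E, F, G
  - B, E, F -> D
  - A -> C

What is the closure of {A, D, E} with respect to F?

{A, C, D, E, G}

Start with {A, D, E}.
A -> C applies; add {C} → now {A, C, D, E}.
C -> G applies; add {G} → now {A, C, D, E, G}.
No further FD applies.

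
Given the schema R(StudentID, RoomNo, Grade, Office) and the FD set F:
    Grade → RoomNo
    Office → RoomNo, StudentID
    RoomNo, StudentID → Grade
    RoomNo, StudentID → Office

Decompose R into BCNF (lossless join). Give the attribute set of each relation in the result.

Candidate keys of the original relation: {Grade, StudentID}, {Office}, {RoomNo, StudentID}.
In {Grade, Office, RoomNo, StudentID}, {Grade} is not a superkey ({Grade}⁺ restricted to this set is {Grade, RoomNo}), so split on Grade → RoomNo into {Grade, RoomNo} and {Grade, Office, StudentID}.
{Grade, RoomNo} has no BCNF violation.
{Grade, Office, StudentID} has no BCNF violation.

{Grade, Office, StudentID}; {Grade, RoomNo}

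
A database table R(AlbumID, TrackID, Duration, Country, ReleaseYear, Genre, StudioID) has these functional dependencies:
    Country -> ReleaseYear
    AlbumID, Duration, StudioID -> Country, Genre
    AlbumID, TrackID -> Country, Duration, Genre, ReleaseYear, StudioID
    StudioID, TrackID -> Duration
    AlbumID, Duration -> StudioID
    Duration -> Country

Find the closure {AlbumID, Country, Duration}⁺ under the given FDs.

Start with {AlbumID, Country, Duration}.
Country -> ReleaseYear applies; add {ReleaseYear} → now {AlbumID, Country, Duration, ReleaseYear}.
AlbumID, Duration -> StudioID applies; add {StudioID} → now {AlbumID, Country, Duration, ReleaseYear, StudioID}.
AlbumID, Duration, StudioID -> Country, Genre applies; add {Genre} → now {AlbumID, Country, Duration, Genre, ReleaseYear, StudioID}.
No further FD applies.

{AlbumID, Country, Duration, Genre, ReleaseYear, StudioID}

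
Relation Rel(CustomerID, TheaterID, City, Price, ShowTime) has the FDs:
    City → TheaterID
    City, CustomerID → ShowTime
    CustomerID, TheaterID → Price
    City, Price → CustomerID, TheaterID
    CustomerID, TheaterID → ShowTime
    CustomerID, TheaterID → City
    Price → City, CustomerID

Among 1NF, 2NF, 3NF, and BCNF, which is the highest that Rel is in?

3NF

Candidate keys: {City, CustomerID}, {CustomerID, TheaterID}, {Price}. Prime attributes: {City, CustomerID, Price, TheaterID}.
City → TheaterID: {City}⁺ = {City, TheaterID}, which is not all of the attributes, so the left side is not a superkey — BCNF is violated.
Since {TheaterID} ⊆ prime attributes and every other non-superkey FD also has a prime right side, the schema is in 3NF.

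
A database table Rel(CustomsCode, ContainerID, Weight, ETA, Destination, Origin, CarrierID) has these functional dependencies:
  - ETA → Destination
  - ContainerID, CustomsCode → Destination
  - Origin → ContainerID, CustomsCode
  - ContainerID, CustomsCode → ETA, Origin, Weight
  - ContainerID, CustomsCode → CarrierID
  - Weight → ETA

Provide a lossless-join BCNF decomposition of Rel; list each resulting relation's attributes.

{CarrierID, ContainerID, CustomsCode, Origin, Weight}; {Destination, ETA}; {ETA, Weight}

Candidate keys of the original relation: {ContainerID, CustomsCode}, {Origin}.
In {CarrierID, ContainerID, CustomsCode, Destination, ETA, Origin, Weight}, {ETA} is not a superkey ({ETA}⁺ restricted to this set is {Destination, ETA}), so split on ETA → Destination into {Destination, ETA} and {CarrierID, ContainerID, CustomsCode, ETA, Origin, Weight}.
{Destination, ETA}: every determinant is a superkey — BCNF.
In {CarrierID, ContainerID, CustomsCode, ETA, Origin, Weight}, {Weight} is not a superkey ({Weight}⁺ restricted to this set is {ETA, Weight}), so split on Weight → ETA into {ETA, Weight} and {CarrierID, ContainerID, CustomsCode, Origin, Weight}.
{ETA, Weight}: every determinant is a superkey — BCNF.
{CarrierID, ContainerID, CustomsCode, Origin, Weight}: every determinant is a superkey — BCNF.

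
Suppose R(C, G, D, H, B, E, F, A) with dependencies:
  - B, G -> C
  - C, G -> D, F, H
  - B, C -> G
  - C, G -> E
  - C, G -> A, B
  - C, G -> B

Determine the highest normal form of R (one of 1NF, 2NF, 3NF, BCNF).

BCNF

Candidate keys: {B, C}, {B, G}, {C, G}. Prime attributes: {B, C, G}.
Every FD has a superkey on the left, so the relation is in BCNF.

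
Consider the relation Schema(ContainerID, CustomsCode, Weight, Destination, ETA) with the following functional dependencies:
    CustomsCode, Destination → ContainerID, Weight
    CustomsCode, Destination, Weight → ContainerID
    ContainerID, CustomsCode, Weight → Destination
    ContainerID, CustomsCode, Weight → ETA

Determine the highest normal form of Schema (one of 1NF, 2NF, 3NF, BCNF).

Candidate keys: {ContainerID, CustomsCode, Weight}, {CustomsCode, Destination}. Prime attributes: {ContainerID, CustomsCode, Destination, Weight}.
Each dependency's left side is a superkey — BCNF holds.

BCNF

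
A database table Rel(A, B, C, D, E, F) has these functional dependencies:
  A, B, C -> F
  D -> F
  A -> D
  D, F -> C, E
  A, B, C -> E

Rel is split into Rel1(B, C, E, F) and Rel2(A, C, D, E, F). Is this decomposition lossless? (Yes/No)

No

The shared attributes are {C, E, F} and {C, E, F}⁺ = {C, E, F}.
Rel1 ⊄ {C, E, F} and Rel2 ⊄ {C, E, F}, so the split is lossy.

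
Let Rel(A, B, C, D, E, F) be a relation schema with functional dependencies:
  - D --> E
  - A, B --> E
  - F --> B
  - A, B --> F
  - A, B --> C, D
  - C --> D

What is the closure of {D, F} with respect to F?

Start with {D, F}.
D --> E applies; add {E} → now {D, E, F}.
F --> B applies; add {B} → now {B, D, E, F}.
No further FD applies.

{B, D, E, F}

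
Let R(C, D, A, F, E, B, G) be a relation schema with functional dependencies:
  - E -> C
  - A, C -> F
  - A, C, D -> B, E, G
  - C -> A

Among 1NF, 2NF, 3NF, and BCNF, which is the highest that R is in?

1NF

Candidate keys: {C, D}, {D, E}. Prime attributes: {C, D, E}.
For E -> C we have {E}⁺ = {A, C, E, F}; {E} is not a superkey, so BCNF fails.
Because {F} is non-prime and the left side of A, C -> F is not a superkey, the relation is not in 3NF.
Since {C} ⊂ {C, D} and {C}⁺ ⊇ {A, F} with {A, F} non-prime, there is a partial dependency; 2NF fails.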